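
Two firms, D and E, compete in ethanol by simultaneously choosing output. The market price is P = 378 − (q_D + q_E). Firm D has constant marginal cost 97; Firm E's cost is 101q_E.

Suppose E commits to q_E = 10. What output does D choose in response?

Firm D's profit: π = q_D(378 − (q_D + q_E)) − 97q_D.
∂π/∂q_D = 281 − 2q_D − q_E = 0, so q_D = 140.5 − 0.5q_E.
At q_E = 10: q_D = 140.5 − 0.5·10 = 135.5.

135.5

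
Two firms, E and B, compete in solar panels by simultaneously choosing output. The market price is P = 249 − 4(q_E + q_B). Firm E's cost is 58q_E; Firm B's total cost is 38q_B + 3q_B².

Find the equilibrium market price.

134.25

Firm E's profit: π = q_E(249 − 4(q_E + q_B)) − 58q_E.
∂π/∂q_E = 191 − 8q_E − 4q_B = 0, so q_E = 23.875 − 0.5q_B.
For B: ∂π/∂q_B = 211 − 14q_B − 4q_E = 0 ⇒ q_B = 211/14 − (2/7)q_E.
Substituting the second reaction function into the first: q_E = 23.875 − 0.5(211/14 − (2/7)q_E), which gives (6/7)q_E = 915/56 ⇒ q_E = 19.0625.
Then q_B = 211/14 − (2/7)·19.0625 = 9.625.
Equilibrium price: P = 249 − 4·28.6875 = 134.25.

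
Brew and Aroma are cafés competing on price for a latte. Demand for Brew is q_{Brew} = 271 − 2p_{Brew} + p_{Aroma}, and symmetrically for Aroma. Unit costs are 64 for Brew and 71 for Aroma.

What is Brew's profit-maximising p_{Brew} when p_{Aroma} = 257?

Brew's profit: π = (p_{Brew} − 64)(271 − 2p_{Brew} + p_{Aroma}).
∂π/∂p_{Brew} = 399 − 4p_{Brew} + p_{Aroma} = 0 ⇒ p_{Brew} = 99.75 + 0.25p_{Aroma}.
At p_{Aroma} = 257: p_{Brew} = 99.75 + 0.25·257 = 164.

164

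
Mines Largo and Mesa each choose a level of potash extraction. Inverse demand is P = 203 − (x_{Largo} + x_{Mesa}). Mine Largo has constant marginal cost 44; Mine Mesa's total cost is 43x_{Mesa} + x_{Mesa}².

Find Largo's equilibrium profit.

4624

Mine Largo's profit: π = x_{Largo}(203 − (x_{Largo} + x_{Mesa})) − 44x_{Largo}.
∂π/∂x_{Largo} = 159 − 2x_{Largo} − x_{Mesa} = 0, so x_{Largo} = 79.5 − 0.5x_{Mesa}.
For Mesa: ∂π/∂x_{Mesa} = 160 − 4x_{Mesa} − x_{Largo} = 0 ⇒ x_{Mesa} = 40 − 0.25x_{Largo}.
Plugging x_{Mesa} into Largo's best response: x_{Largo} = 79.5 − 0.5(40 − 0.25x_{Largo}) ⇒ 0.875x_{Largo} = 59.5, so x_{Largo} = 68.
Then x_{Mesa} = 40 − 0.25·68 = 23.
Price P = 203 − 91 = 112.
Largo's profit: (112 − 44)·68 = 4624.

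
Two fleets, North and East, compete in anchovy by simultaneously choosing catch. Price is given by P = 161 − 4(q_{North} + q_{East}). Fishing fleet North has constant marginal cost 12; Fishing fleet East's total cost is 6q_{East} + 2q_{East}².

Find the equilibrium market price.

Fishing fleet North's profit: π = q_{North}(161 − 4(q_{North} + q_{East})) − 12q_{North}.
∂π/∂q_{North} = 149 − 8q_{North} − 4q_{East} = 0, so q_{North} = 18.625 − 0.5q_{East}.
For East: ∂π/∂q_{East} = 155 − 12q_{East} − 4q_{North} = 0 ⇒ q_{East} = 155/12 − (1/3)q_{North}.
Solving the two reaction functions simultaneously: (1 − (−0.5)(−1/3))q_{North} = 18.625 − 0.5·(155/12), so (5/6)q_{North} = 73/6 and q_{North} = 14.6.
Then q_{East} = 155/12 − (1/3)·14.6 = 8.05.
Equilibrium price: P = 161 − 4·22.65 = 70.4.

70.4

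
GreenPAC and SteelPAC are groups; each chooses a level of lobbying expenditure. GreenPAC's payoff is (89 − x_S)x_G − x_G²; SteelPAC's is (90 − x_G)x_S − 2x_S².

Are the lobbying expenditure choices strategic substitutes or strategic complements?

strategic substitutes

Expanding GreenPAC's payoff: 89x_G − x_Sx_G − x_G².
∂π/∂x_G = 89 − x_S − 2x_G = 0, so x_G = 44.5 − 0.5x_S.
The best-response slope dx_G/dx_S = −0.5 < 0: the reaction function is downward-sloping, so the choices are strategic substitutes.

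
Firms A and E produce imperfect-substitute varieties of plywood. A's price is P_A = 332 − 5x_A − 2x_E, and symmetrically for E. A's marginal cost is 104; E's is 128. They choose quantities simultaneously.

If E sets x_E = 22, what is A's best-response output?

18.4

Firm A's profit: π = x_A(332 − 5x_A − 2x_E) − 104x_A.
∂π/∂x_A = 228 − 10x_A − 2x_E = 0 ⇒ x_A = 22.8 − 0.2x_E.
At x_E = 22: x_A = 22.8 − 0.2·22 = 18.4.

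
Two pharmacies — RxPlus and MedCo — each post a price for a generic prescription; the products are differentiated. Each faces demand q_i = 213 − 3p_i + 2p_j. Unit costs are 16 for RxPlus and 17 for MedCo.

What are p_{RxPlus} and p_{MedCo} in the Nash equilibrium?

RxPlus's profit: π = (p_{RxPlus} − 16)(213 − 3p_{RxPlus} + 2p_{MedCo}).
∂π/∂p_{RxPlus} = 261 − 6p_{RxPlus} + 2p_{MedCo} = 0 ⇒ p_{RxPlus} = 43.5 + (1/3)p_{MedCo}.
Similarly p_{MedCo} = 44 + (1/3)p_{RxPlus}.
Solving the two reaction functions simultaneously: (1 − (1/3)(1/3))p_{RxPlus} = 43.5 + (1/3)·44, so (8/9)p_{RxPlus} = 349/6 and p_{RxPlus} = 65.4375.
Then p_{MedCo} = 44 + (1/3)·65.4375 = 65.8125.

65.4375, 65.8125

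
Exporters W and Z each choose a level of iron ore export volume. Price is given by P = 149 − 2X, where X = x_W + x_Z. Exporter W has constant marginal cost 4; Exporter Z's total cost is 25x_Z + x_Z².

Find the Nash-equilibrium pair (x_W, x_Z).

Exporter W's profit: π = x_W(149 − 2(x_W + x_Z)) − 4x_W.
∂π/∂x_W = 145 − 4x_W − 2x_Z = 0, so x_W = 36.25 − 0.5x_Z.
For Z: ∂π/∂x_Z = 124 − 6x_Z − 2x_W = 0 ⇒ x_Z = 62/3 − (1/3)x_W.
Solving the two reaction functions simultaneously: (1 − (−0.5)(−1/3))x_W = 36.25 − 0.5·(62/3), so (5/6)x_W = 311/12 and x_W = 31.1.
Then x_Z = 62/3 − (1/3)·31.1 = 10.3.

31.1, 10.3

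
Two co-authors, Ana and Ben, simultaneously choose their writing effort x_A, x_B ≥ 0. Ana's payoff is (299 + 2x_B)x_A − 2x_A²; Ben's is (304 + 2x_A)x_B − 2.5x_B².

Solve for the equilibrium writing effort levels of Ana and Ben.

Expanding Ana's payoff: 299x_A + 2x_Bx_A − 2x_A².
∂π/∂x_A = 299 + 2x_B − 4x_A = 0, so x_A = 74.75 + 0.5x_B.
Likewise for Ben: x_B = 60.8 + 0.4x_A.
Solving the two reaction functions simultaneously: (1 − (0.5)(0.4))x_A = 74.75 + 0.5·60.8, so 0.8x_A = 105.15 and x_A = 131.4375.
Then x_B = 60.8 + 0.4·131.4375 = 113.375.

131.4375, 113.375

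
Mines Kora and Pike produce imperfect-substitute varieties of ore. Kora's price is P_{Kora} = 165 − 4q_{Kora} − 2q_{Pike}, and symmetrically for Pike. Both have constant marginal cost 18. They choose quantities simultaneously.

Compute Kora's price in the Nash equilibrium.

Mine Kora's profit: π = q_{Kora}(165 − 4q_{Kora} − 2q_{Pike}) − 18q_{Kora}.
∂π/∂q_{Kora} = 147 − 8q_{Kora} − 2q_{Pike} = 0 ⇒ q_{Kora} = 18.375 − 0.25q_{Pike}.
The game is symmetric, so in equilibrium q_{Pike} = q_{Kora}: the reaction function gives 1.25q_{Kora} = 18.375, hence q_{Kora} = 14.7.
P_{Kora} = 165 − 4·14.7 − 2·14.7 = 76.8.

76.8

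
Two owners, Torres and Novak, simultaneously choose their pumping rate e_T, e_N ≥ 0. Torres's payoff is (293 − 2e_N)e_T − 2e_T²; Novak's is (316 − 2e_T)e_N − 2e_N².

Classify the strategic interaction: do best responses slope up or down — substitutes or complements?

strategic substitutes

Expanding Torres's payoff: 293e_T − 2e_Ne_T − 2e_T².
∂π/∂e_T = 293 − 2e_N − 4e_T = 0, so e_T = 73.25 − 0.5e_N.
The best-response slope de_T/de_N = −0.5 < 0: the reaction function is downward-sloping, so the choices are strategic substitutes.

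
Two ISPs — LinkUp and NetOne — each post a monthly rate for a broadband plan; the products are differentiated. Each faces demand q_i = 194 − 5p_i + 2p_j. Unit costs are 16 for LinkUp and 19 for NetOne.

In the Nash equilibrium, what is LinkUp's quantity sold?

LinkUp's profit: π = (p_{LinkUp} − 16)(194 − 5p_{LinkUp} + 2p_{NetOne}).
∂π/∂p_{LinkUp} = 274 − 10p_{LinkUp} + 2p_{NetOne} = 0 ⇒ p_{LinkUp} = 27.4 + 0.2p_{NetOne}.
Similarly p_{NetOne} = 28.9 + 0.2p_{LinkUp}.
Plugging p_{NetOne} into LinkUp's best response: p_{LinkUp} = 27.4 + 0.2(28.9 + 0.2p_{LinkUp}) ⇒ 0.96p_{LinkUp} = 33.18, so p_{LinkUp} = 34.5625.
Then p_{NetOne} = 28.9 + 0.2·34.5625 = 35.8125.
q_{LinkUp} = 194 − 5·34.5625 + 2·35.8125 = 92.8125.

92.8125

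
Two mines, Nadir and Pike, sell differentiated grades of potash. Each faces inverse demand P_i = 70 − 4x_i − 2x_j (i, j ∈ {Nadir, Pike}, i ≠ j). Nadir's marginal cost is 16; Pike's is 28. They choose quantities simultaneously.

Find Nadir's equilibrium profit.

134.56

Mine Nadir's profit: π = x_{Nadir}(70 − 4x_{Nadir} − 2x_{Pike}) − 16x_{Nadir}.
∂π/∂x_{Nadir} = 54 − 8x_{Nadir} − 2x_{Pike} = 0 ⇒ x_{Nadir} = 6.75 − 0.25x_{Pike}.
Similarly x_{Pike} = 5.25 − 0.25x_{Nadir}.
Plugging x_{Pike} into Nadir's best response: x_{Nadir} = 6.75 − 0.25(5.25 − 0.25x_{Nadir}) ⇒ 0.9375x_{Nadir} = 5.4375, so x_{Nadir} = 5.8.
Then x_{Pike} = 5.25 − 0.25·5.8 = 3.8.
P_{Nadir} = 70 − 4·5.8 − 2·3.8 = 39.2.
Profit = (39.2 − 16)·5.8 = 134.56.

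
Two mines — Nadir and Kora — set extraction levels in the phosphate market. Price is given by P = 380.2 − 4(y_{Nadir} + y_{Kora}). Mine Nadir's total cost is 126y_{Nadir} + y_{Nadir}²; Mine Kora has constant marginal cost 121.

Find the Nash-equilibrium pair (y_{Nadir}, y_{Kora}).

15.575, 24.6125

Mine Nadir's profit: π = y_{Nadir}(380.2 − 4(y_{Nadir} + y_{Kora})) − 126y_{Nadir} − y_{Nadir}².
∂π/∂y_{Nadir} = 254.2 − 10y_{Nadir} − 4y_{Kora} = 0, so y_{Nadir} = 25.42 − 0.4y_{Kora}.
For Kora: ∂π/∂y_{Kora} = 259.2 − 8y_{Kora} − 4y_{Nadir} = 0 ⇒ y_{Kora} = 32.4 − 0.5y_{Nadir}.
Plugging y_{Kora} into Nadir's best response: y_{Nadir} = 25.42 − 0.4(32.4 − 0.5y_{Nadir}) ⇒ 0.8y_{Nadir} = 12.46, so y_{Nadir} = 15.575.
Then y_{Kora} = 32.4 − 0.5·15.575 = 24.6125.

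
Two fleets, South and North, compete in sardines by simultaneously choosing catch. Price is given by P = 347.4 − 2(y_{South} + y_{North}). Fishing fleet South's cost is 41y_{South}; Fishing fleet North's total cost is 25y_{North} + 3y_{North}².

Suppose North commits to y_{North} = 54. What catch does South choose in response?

49.6

Fishing fleet South's profit: π = y_{South}(347.4 − 2(y_{South} + y_{North})) − 41y_{South}.
∂π/∂y_{South} = 306.4 − 4y_{South} − 2y_{North} = 0, so y_{South} = 76.6 − 0.5y_{North}.
At y_{North} = 54: y_{South} = 76.6 − 0.5·54 = 49.6.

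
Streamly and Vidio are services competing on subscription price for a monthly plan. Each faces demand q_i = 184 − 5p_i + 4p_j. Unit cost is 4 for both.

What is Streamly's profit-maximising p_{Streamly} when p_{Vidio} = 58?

Streamly's profit: π = (p_{Streamly} − 4)(184 − 5p_{Streamly} + 4p_{Vidio}).
∂π/∂p_{Streamly} = 204 − 10p_{Streamly} + 4p_{Vidio} = 0 ⇒ p_{Streamly} = 20.4 + 0.4p_{Vidio}.
At p_{Vidio} = 58: p_{Streamly} = 20.4 + 0.4·58 = 43.6.

43.6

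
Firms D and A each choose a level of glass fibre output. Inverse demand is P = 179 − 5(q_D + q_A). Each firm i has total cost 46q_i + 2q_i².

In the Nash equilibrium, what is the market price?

109

Firm D's profit: π = q_D(179 − 5(q_D + q_A)) − 46q_D − 2q_D².
∂π/∂q_D = 133 − 14q_D − 5q_A = 0, so q_D = 9.5 − (5/14)q_A.
The game is symmetric, so in equilibrium q_A = q_D: the reaction function gives (19/14)q_D = 9.5, hence q_D = 7.
Equilibrium price: P = 179 − 5·14 = 109.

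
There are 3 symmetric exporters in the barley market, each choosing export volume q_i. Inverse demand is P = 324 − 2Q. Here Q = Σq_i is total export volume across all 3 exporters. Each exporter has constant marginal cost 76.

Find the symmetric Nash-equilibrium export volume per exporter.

31

A representative exporter's profit is π_i = q_i(324 − 2Q) − 76q_i, with Q = q_i + Σ_{j≠i} q_j.
First-order condition: 248 − 4q_i − 2Σ_{j≠i} q_j = 0.
In a symmetric equilibrium every exporter chooses the same q, so Σ_{j≠i} q_j = 2q. The condition becomes 248 − 8q = 0, giving q = 248/8 = 31.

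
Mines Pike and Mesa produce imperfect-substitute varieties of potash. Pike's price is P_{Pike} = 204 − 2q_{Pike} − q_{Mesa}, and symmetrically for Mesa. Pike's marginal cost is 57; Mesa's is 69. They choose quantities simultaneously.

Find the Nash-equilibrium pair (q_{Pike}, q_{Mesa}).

Mine Pike's profit: π = q_{Pike}(204 − 2q_{Pike} − q_{Mesa}) − 57q_{Pike}.
∂π/∂q_{Pike} = 147 − 4q_{Pike} − q_{Mesa} = 0 ⇒ q_{Pike} = 36.75 − 0.25q_{Mesa}.
Similarly q_{Mesa} = 33.75 − 0.25q_{Pike}.
Plugging q_{Mesa} into Pike's best response: q_{Pike} = 36.75 − 0.25(33.75 − 0.25q_{Pike}) ⇒ 0.9375q_{Pike} = 28.3125, so q_{Pike} = 30.2.
Then q_{Mesa} = 33.75 − 0.25·30.2 = 26.2.

30.2, 26.2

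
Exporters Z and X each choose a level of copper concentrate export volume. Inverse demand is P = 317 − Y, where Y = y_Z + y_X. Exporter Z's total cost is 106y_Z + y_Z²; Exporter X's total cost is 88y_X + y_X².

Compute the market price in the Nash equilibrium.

Exporter Z's profit: π = y_Z(317 − (y_Z + y_X)) − 106y_Z − y_Z².
∂π/∂y_Z = 211 − 4y_Z − y_X = 0, so y_Z = 52.75 − 0.25y_X.
By the same steps for X: y_X = 57.25 − 0.25y_Z.
Solving the two reaction functions simultaneously: (1 − (−0.25)(−0.25))y_Z = 52.75 − 0.25·57.25, so 0.9375y_Z = 38.4375 and y_Z = 41.
Then y_X = 57.25 − 0.25·41 = 47.
Equilibrium price: P = 317 − 88 = 229.

229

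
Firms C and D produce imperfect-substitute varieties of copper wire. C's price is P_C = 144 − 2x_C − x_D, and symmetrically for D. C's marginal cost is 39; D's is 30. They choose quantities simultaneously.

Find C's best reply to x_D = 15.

22.5

Firm C's profit: π = x_C(144 − 2x_C − x_D) − 39x_C.
∂π/∂x_C = 105 − 4x_C − x_D = 0 ⇒ x_C = 26.25 − 0.25x_D.
At x_D = 15: x_C = 26.25 − 0.25·15 = 22.5.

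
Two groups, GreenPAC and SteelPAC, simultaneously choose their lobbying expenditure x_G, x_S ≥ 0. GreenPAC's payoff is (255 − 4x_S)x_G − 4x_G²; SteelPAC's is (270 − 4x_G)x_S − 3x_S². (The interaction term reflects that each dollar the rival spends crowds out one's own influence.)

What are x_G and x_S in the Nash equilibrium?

14.0625, 35.625

Expanding GreenPAC's payoff: 255x_G − 4x_Sx_G − 4x_G².
∂π/∂x_G = 255 − 4x_S − 8x_G = 0, so x_G = 31.875 − 0.5x_S.
Likewise for SteelPAC: x_S = 45 − (2/3)x_G.
Plugging x_S into GreenPAC's best response: x_G = 31.875 − 0.5(45 − (2/3)x_G) ⇒ (2/3)x_G = 9.375, so x_G = 14.0625.
Then x_S = 45 − (2/3)·14.0625 = 35.625.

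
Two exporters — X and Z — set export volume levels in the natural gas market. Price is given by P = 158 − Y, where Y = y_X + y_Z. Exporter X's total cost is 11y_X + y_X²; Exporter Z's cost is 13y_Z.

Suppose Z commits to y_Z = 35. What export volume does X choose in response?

Exporter X's profit: π = y_X(158 − (y_X + y_Z)) − 11y_X − y_X².
∂π/∂y_X = 147 − 4y_X − y_Z = 0, so y_X = 36.75 − 0.25y_Z.
At y_Z = 35: y_X = 36.75 − 0.25·35 = 28.

28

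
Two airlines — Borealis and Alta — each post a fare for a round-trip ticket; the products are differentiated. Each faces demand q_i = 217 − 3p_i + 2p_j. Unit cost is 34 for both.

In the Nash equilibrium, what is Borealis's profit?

6279.1875

Borealis's profit: π = (p_{Borealis} − 34)(217 − 3p_{Borealis} + 2p_{Alta}).
∂π/∂p_{Borealis} = 319 − 6p_{Borealis} + 2p_{Alta} = 0 ⇒ p_{Borealis} = 319/6 + (1/3)p_{Alta}.
The game is symmetric, so in equilibrium p_{Alta} = p_{Borealis}: the reaction function gives (2/3)p_{Borealis} = 319/6, hence p_{Borealis} = 79.75.
q_{Borealis} = 217 − 3·79.75 + 2·79.75 = 137.25.
Profit = (79.75 − 34)·137.25 = 6279.1875.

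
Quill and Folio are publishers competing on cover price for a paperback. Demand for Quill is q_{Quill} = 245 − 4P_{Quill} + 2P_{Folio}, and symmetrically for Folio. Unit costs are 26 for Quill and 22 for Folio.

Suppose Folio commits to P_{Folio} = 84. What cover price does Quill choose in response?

Quill's profit: π = (P_{Quill} − 26)(245 − 4P_{Quill} + 2P_{Folio}).
∂π/∂P_{Quill} = 349 − 8P_{Quill} + 2P_{Folio} = 0 ⇒ P_{Quill} = 43.625 + 0.25P_{Folio}.
At P_{Folio} = 84: P_{Quill} = 43.625 + 0.25·84 = 64.625.

64.625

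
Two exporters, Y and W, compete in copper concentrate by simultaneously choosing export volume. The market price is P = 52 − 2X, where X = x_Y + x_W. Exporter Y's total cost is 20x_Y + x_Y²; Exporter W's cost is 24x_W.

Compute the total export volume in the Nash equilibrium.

8.8

Exporter Y's profit: π = x_Y(52 − 2(x_Y + x_W)) − 20x_Y − x_Y².
∂π/∂x_Y = 32 − 6x_Y − 2x_W = 0, so x_Y = 16/3 − (1/3)x_W.
For W: ∂π/∂x_W = 28 − 4x_W − 2x_Y = 0 ⇒ x_W = 7 − 0.5x_Y.
Plugging x_W into Y's best response: x_Y = 16/3 − (1/3)(7 − 0.5x_Y) ⇒ (5/6)x_Y = 3, so x_Y = 3.6.
Then x_W = 7 − 0.5·3.6 = 5.2.
Total export volume: 3.6 + 5.2 = 8.8.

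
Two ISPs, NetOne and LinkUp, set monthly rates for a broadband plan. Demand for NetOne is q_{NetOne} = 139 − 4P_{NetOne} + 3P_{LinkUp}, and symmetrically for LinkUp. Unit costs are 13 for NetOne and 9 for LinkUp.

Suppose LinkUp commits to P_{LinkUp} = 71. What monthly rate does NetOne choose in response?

50.5

NetOne's profit: π = (P_{NetOne} − 13)(139 − 4P_{NetOne} + 3P_{LinkUp}).
∂π/∂P_{NetOne} = 191 − 8P_{NetOne} + 3P_{LinkUp} = 0 ⇒ P_{NetOne} = 23.875 + 0.375P_{LinkUp}.
At P_{LinkUp} = 71: P_{NetOne} = 23.875 + 0.375·71 = 50.5.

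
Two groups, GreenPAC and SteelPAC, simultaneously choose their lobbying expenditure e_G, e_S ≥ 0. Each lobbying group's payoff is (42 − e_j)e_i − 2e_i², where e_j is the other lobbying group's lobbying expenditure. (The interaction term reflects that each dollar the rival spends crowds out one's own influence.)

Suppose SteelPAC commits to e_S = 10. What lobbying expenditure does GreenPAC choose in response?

GreenPAC's payoff is (42 − e_S)e_G − 2e_G².
∂π/∂e_G = 42 − e_S − 4e_G = 0, so e_G = 10.5 − 0.25e_S.
At e_S = 10: e_G = 10.5 − 0.25·10 = 8.

8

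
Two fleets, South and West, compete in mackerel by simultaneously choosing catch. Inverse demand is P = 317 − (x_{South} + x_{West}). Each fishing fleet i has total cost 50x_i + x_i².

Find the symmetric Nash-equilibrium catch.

53.4

Fishing fleet South's profit: π = x_{South}(317 − (x_{South} + x_{West})) − 50x_{South} − x_{South}².
∂π/∂x_{South} = 267 − 4x_{South} − x_{West} = 0, so x_{South} = 66.75 − 0.25x_{West}.
By symmetry x_{West} = x_{South}; substituting into the reaction function, 1.25x_{South} = 66.75 and x_{South} = 53.4.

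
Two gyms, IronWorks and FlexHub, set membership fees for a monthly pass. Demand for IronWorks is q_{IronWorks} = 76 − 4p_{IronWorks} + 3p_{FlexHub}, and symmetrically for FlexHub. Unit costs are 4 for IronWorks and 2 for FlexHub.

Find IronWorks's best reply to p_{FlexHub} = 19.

18.625

IronWorks's profit: π = (p_{IronWorks} − 4)(76 − 4p_{IronWorks} + 3p_{FlexHub}).
∂π/∂p_{IronWorks} = 92 − 8p_{IronWorks} + 3p_{FlexHub} = 0 ⇒ p_{IronWorks} = 11.5 + 0.375p_{FlexHub}.
At p_{FlexHub} = 19: p_{IronWorks} = 11.5 + 0.375·19 = 18.625.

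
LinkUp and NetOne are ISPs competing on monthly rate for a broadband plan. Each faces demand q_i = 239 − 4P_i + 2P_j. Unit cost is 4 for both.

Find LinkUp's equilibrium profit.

5929

LinkUp's profit: π = (P_{LinkUp} − 4)(239 − 4P_{LinkUp} + 2P_{NetOne}).
∂π/∂P_{LinkUp} = 255 − 8P_{LinkUp} + 2P_{NetOne} = 0 ⇒ P_{LinkUp} = 31.875 + 0.25P_{NetOne}.
By symmetry P_{NetOne} = P_{LinkUp}; substituting into the reaction function, 0.75P_{LinkUp} = 31.875 and P_{LinkUp} = 42.5.
q_{LinkUp} = 239 − 4·42.5 + 2·42.5 = 154.
Profit = (42.5 − 4)·154 = 5929.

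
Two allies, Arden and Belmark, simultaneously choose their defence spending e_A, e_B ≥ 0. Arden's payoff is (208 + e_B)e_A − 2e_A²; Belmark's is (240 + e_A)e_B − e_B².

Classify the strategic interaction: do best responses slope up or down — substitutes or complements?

strategic complements

Expanding Arden's payoff: 208e_A + e_Be_A − 2e_A².
∂π/∂e_A = 208 + e_B − 4e_A = 0, so e_A = 52 + 0.25e_B.
The best-response slope de_A/de_B = 0.25 > 0: the reaction function is upward-sloping, so the choices are strategic complements.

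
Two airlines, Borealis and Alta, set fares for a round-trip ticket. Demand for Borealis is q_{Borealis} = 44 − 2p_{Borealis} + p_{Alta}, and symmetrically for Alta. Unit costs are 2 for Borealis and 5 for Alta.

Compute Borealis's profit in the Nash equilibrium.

414.72

Borealis's profit: π = (p_{Borealis} − 2)(44 − 2p_{Borealis} + p_{Alta}).
∂π/∂p_{Borealis} = 48 − 4p_{Borealis} + p_{Alta} = 0 ⇒ p_{Borealis} = 12 + 0.25p_{Alta}.
Similarly p_{Alta} = 13.5 + 0.25p_{Borealis}.
Substituting the second reaction function into the first: p_{Borealis} = 12 + 0.25(13.5 + 0.25p_{Borealis}), which gives 0.9375p_{Borealis} = 15.375 ⇒ p_{Borealis} = 16.4.
Then p_{Alta} = 13.5 + 0.25·16.4 = 17.6.
q_{Borealis} = 44 − 2·16.4 + 17.6 = 28.8.
Profit = (16.4 − 2)·28.8 = 414.72.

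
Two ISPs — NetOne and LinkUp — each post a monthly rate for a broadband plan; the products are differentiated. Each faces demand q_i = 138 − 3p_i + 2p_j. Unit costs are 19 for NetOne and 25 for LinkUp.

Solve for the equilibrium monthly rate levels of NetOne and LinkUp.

49.875, 52.125

NetOne's profit: π = (p_{NetOne} − 19)(138 − 3p_{NetOne} + 2p_{LinkUp}).
∂π/∂p_{NetOne} = 195 − 6p_{NetOne} + 2p_{LinkUp} = 0 ⇒ p_{NetOne} = 32.5 + (1/3)p_{LinkUp}.
Similarly p_{LinkUp} = 35.5 + (1/3)p_{NetOne}.
Substituting the second reaction function into the first: p_{NetOne} = 32.5 + (1/3)(35.5 + (1/3)p_{NetOne}), which gives (8/9)p_{NetOne} = 133/3 ⇒ p_{NetOne} = 49.875.
Then p_{LinkUp} = 35.5 + (1/3)·49.875 = 52.125.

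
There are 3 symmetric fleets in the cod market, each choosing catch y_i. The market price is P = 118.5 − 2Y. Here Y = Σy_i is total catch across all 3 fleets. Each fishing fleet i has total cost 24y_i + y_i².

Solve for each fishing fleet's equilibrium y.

A representative fishing fleet's profit is π_i = y_i(118.5 − 2Y) − 24y_i − y_i², with Y = y_i + Σ_{j≠i} y_j.
First-order condition: 94.5 − 6y_i − 2Σ_{j≠i} y_j = 0.
With identical fishing fleets, set every y_j = y: then 94.5 − 6y − 4y = 0, i.e. y = 94.5/10 = 9.45.

9.45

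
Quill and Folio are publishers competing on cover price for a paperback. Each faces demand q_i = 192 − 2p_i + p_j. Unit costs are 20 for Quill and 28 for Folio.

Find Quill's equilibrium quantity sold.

Quill's profit: π = (p_{Quill} − 20)(192 − 2p_{Quill} + p_{Folio}).
∂π/∂p_{Quill} = 232 − 4p_{Quill} + p_{Folio} = 0 ⇒ p_{Quill} = 58 + 0.25p_{Folio}.
Similarly p_{Folio} = 62 + 0.25p_{Quill}.
Substituting the second reaction function into the first: p_{Quill} = 58 + 0.25(62 + 0.25p_{Quill}), which gives 0.9375p_{Quill} = 73.5 ⇒ p_{Quill} = 78.4.
Then p_{Folio} = 62 + 0.25·78.4 = 81.6.
q_{Quill} = 192 − 2·78.4 + 81.6 = 116.8.

116.8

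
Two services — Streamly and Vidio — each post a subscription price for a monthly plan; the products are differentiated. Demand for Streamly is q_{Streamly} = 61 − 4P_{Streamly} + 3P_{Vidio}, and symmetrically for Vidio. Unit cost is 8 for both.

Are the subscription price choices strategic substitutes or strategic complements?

Streamly's profit: π = (P_{Streamly} − 8)(61 − 4P_{Streamly} + 3P_{Vidio}).
∂π/∂P_{Streamly} = 93 − 8P_{Streamly} + 3P_{Vidio} = 0 ⇒ P_{Streamly} = 11.625 + 0.375P_{Vidio}.
The best-response slope dP_{Streamly}/dP_{Vidio} = 0.375 > 0: the reaction function is upward-sloping, so the choices are strategic complements.

strategic complements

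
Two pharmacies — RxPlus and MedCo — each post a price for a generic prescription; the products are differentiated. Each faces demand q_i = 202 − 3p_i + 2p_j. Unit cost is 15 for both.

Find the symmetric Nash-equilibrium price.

RxPlus's profit: π = (p_{RxPlus} − 15)(202 − 3p_{RxPlus} + 2p_{MedCo}).
∂π/∂p_{RxPlus} = 247 − 6p_{RxPlus} + 2p_{MedCo} = 0 ⇒ p_{RxPlus} = 247/6 + (1/3)p_{MedCo}.
Setting p_{RxPlus} = p_{MedCo} in the reaction function: p_{RxPlus} = 247/6 + (1/3)p_{RxPlus}, so p_{RxPlus} = (247/6) / (2/3) = 61.75.

61.75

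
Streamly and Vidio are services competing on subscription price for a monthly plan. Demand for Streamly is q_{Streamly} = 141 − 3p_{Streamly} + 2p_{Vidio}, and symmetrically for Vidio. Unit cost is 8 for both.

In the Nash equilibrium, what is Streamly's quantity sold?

Streamly's profit: π = (p_{Streamly} − 8)(141 − 3p_{Streamly} + 2p_{Vidio}).
∂π/∂p_{Streamly} = 165 − 6p_{Streamly} + 2p_{Vidio} = 0 ⇒ p_{Streamly} = 27.5 + (1/3)p_{Vidio}.
By symmetry p_{Vidio} = p_{Streamly}; substituting into the reaction function, (2/3)p_{Streamly} = 27.5 and p_{Streamly} = 41.25.
q_{Streamly} = 141 − 3·41.25 + 2·41.25 = 99.75.

99.75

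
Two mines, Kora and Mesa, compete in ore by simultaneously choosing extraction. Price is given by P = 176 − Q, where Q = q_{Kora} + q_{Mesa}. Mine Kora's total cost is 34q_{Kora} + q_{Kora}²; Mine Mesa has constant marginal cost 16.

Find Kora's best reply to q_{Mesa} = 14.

32

Mine Kora's profit: π = q_{Kora}(176 − (q_{Kora} + q_{Mesa})) − 34q_{Kora} − q_{Kora}².
∂π/∂q_{Kora} = 142 − 4q_{Kora} − q_{Mesa} = 0, so q_{Kora} = 35.5 − 0.25q_{Mesa}.
At q_{Mesa} = 14: q_{Kora} = 35.5 − 0.25·14 = 32.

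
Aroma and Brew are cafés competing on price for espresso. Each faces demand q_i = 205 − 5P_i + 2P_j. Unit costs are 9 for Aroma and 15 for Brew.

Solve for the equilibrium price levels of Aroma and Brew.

Aroma's profit: π = (P_{Aroma} − 9)(205 − 5P_{Aroma} + 2P_{Brew}).
∂π/∂P_{Aroma} = 250 − 10P_{Aroma} + 2P_{Brew} = 0 ⇒ P_{Aroma} = 25 + 0.2P_{Brew}.
Similarly P_{Brew} = 28 + 0.2P_{Aroma}.
Solving the two reaction functions simultaneously: (1 − (0.2)(0.2))P_{Aroma} = 25 + 0.2·28, so 0.96P_{Aroma} = 30.6 and P_{Aroma} = 31.875.
Then P_{Brew} = 28 + 0.2·31.875 = 34.375.

31.875, 34.375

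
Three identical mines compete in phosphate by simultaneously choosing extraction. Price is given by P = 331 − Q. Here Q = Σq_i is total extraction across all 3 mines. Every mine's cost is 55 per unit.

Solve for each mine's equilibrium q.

69

A representative mine's profit is π_i = q_i(331 − Q) − 55q_i, with Q = q_i + Σ_{j≠i} q_j.
First-order condition: 276 − 2q_i − Σ_{j≠i} q_j = 0.
Imposing symmetry (q_j = q for all j) turns Σ_{j≠i} q_j into 2q, so 276 = 4q and q = 69.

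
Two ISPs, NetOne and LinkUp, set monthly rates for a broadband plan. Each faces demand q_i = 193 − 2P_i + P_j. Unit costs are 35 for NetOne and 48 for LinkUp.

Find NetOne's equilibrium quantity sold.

108.8

NetOne's profit: π = (P_{NetOne} − 35)(193 − 2P_{NetOne} + P_{LinkUp}).
∂π/∂P_{NetOne} = 263 − 4P_{NetOne} + P_{LinkUp} = 0 ⇒ P_{NetOne} = 65.75 + 0.25P_{LinkUp}.
Similarly P_{LinkUp} = 72.25 + 0.25P_{NetOne}.
Substituting the second reaction function into the first: P_{NetOne} = 65.75 + 0.25(72.25 + 0.25P_{NetOne}), which gives 0.9375P_{NetOne} = 83.8125 ⇒ P_{NetOne} = 89.4.
Then P_{LinkUp} = 72.25 + 0.25·89.4 = 94.6.
q_{NetOne} = 193 − 2·89.4 + 94.6 = 108.8.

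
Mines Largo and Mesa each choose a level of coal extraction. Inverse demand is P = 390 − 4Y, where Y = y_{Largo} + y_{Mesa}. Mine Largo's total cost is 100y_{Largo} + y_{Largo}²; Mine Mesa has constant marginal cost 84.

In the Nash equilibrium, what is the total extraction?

46.8125

Mine Largo's profit: π = y_{Largo}(390 − 4(y_{Largo} + y_{Mesa})) − 100y_{Largo} − y_{Largo}².
∂π/∂y_{Largo} = 290 − 10y_{Largo} − 4y_{Mesa} = 0, so y_{Largo} = 29 − 0.4y_{Mesa}.
For Mesa: ∂π/∂y_{Mesa} = 306 − 8y_{Mesa} − 4y_{Largo} = 0 ⇒ y_{Mesa} = 38.25 − 0.5y_{Largo}.
Plugging y_{Mesa} into Largo's best response: y_{Largo} = 29 − 0.4(38.25 − 0.5y_{Largo}) ⇒ 0.8y_{Largo} = 13.7, so y_{Largo} = 17.125.
Then y_{Mesa} = 38.25 − 0.5·17.125 = 29.6875.
Total extraction: 17.125 + 29.6875 = 46.8125.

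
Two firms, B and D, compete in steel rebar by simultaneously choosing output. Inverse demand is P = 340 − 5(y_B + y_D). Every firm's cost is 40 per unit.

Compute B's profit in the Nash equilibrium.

Firm B's profit: π = y_B(340 − 5(y_B + y_D)) − 40y_B.
∂π/∂y_B = 300 − 10y_B − 5y_D = 0, so y_B = 30 − 0.5y_D.
The game is symmetric, so in equilibrium y_D = y_B: the reaction function gives 1.5y_B = 30, hence y_B = 20.
Price P = 340 − 5·40 = 140.
B's profit: (140 − 40)·20 = 2000.

2000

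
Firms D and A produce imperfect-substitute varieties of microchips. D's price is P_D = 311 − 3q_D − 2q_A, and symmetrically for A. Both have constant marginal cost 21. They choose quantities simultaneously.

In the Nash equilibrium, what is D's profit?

3942.1875

Firm D's profit: π = q_D(311 − 3q_D − 2q_A) − 21q_D.
∂π/∂q_D = 290 − 6q_D − 2q_A = 0 ⇒ q_D = 145/3 − (1/3)q_A.
By symmetry q_A = q_D; substituting into the reaction function, (4/3)q_D = 145/3 and q_D = 36.25.
P_D = 311 − 3·36.25 − 2·36.25 = 129.75.
Profit = (129.75 − 21)·36.25 = 3942.1875.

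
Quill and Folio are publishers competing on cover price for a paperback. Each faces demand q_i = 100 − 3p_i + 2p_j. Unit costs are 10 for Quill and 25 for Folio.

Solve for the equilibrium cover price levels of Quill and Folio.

35.3125, 40.9375

Quill's profit: π = (p_{Quill} − 10)(100 − 3p_{Quill} + 2p_{Folio}).
∂π/∂p_{Quill} = 130 − 6p_{Quill} + 2p_{Folio} = 0 ⇒ p_{Quill} = 65/3 + (1/3)p_{Folio}.
Similarly p_{Folio} = 175/6 + (1/3)p_{Quill}.
Plugging p_{Folio} into Quill's best response: p_{Quill} = 65/3 + (1/3)(175/6 + (1/3)p_{Quill}) ⇒ (8/9)p_{Quill} = 565/18, so p_{Quill} = 35.3125.
Then p_{Folio} = 175/6 + (1/3)·35.3125 = 40.9375.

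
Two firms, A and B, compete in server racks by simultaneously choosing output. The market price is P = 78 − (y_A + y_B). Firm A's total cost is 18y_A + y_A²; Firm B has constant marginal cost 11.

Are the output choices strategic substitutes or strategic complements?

Firm A's profit: π = y_A(78 − (y_A + y_B)) − 18y_A − y_A².
∂π/∂y_A = 60 − 4y_A − y_B = 0, so y_A = 15 − 0.25y_B.
The best-response slope dy_A/dy_B = −0.25 < 0: the reaction function is downward-sloping, so the choices are strategic substitutes.

strategic substitutes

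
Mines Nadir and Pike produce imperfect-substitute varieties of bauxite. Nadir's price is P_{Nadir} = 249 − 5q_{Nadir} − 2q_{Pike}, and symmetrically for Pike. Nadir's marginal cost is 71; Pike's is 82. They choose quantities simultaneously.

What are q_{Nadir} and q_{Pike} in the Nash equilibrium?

Mine Nadir's profit: π = q_{Nadir}(249 − 5q_{Nadir} − 2q_{Pike}) − 71q_{Nadir}.
∂π/∂q_{Nadir} = 178 − 10q_{Nadir} − 2q_{Pike} = 0 ⇒ q_{Nadir} = 17.8 − 0.2q_{Pike}.
Similarly q_{Pike} = 16.7 − 0.2q_{Nadir}.
Substituting the second reaction function into the first: q_{Nadir} = 17.8 − 0.2(16.7 − 0.2q_{Nadir}), which gives 0.96q_{Nadir} = 14.46 ⇒ q_{Nadir} = 15.0625.
Then q_{Pike} = 16.7 − 0.2·15.0625 = 13.6875.

15.0625, 13.6875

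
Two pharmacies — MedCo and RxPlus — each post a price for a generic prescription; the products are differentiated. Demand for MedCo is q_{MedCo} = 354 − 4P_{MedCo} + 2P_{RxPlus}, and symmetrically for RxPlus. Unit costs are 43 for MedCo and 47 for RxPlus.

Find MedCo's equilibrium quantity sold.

MedCo's profit: π = (P_{MedCo} − 43)(354 − 4P_{MedCo} + 2P_{RxPlus}).
∂π/∂P_{MedCo} = 526 − 8P_{MedCo} + 2P_{RxPlus} = 0 ⇒ P_{MedCo} = 65.75 + 0.25P_{RxPlus}.
Similarly P_{RxPlus} = 67.75 + 0.25P_{MedCo}.
Plugging P_{RxPlus} into MedCo's best response: P_{MedCo} = 65.75 + 0.25(67.75 + 0.25P_{MedCo}) ⇒ 0.9375P_{MedCo} = 82.6875, so P_{MedCo} = 88.2.
Then P_{RxPlus} = 67.75 + 0.25·88.2 = 89.8.
q_{MedCo} = 354 − 4·88.2 + 2·89.8 = 180.8.

180.8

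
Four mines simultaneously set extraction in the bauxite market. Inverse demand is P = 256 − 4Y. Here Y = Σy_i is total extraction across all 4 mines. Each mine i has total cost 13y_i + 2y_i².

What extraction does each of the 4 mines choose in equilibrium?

10.125

A representative mine's profit is π_i = y_i(256 − 4Y) − 13y_i − 2y_i², with Y = y_i + Σ_{j≠i} y_j.
First-order condition: 243 − 12y_i − 4Σ_{j≠i} y_j = 0.
Imposing symmetry (y_j = y for all j) turns Σ_{j≠i} y_j into 3y, so 243 = 24y and y = 10.125.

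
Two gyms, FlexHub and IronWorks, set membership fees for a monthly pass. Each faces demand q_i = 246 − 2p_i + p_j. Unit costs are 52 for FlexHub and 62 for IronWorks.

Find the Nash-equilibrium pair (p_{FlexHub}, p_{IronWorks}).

118, 122

FlexHub's profit: π = (p_{FlexHub} − 52)(246 − 2p_{FlexHub} + p_{IronWorks}).
∂π/∂p_{FlexHub} = 350 − 4p_{FlexHub} + p_{IronWorks} = 0 ⇒ p_{FlexHub} = 87.5 + 0.25p_{IronWorks}.
Similarly p_{IronWorks} = 92.5 + 0.25p_{FlexHub}.
Solving the two reaction functions simultaneously: (1 − (0.25)(0.25))p_{FlexHub} = 87.5 + 0.25·92.5, so 0.9375p_{FlexHub} = 110.625 and p_{FlexHub} = 118.
Then p_{IronWorks} = 92.5 + 0.25·118 = 122.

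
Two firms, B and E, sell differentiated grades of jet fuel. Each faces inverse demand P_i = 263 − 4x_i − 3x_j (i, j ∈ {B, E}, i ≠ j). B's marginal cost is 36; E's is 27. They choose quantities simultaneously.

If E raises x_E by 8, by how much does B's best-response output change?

Firm B's profit: π = x_B(263 − 4x_B − 3x_E) − 36x_B.
∂π/∂x_B = 227 − 8x_B − 3x_E = 0 ⇒ x_B = 28.375 − 0.375x_E.
The reaction-function slope is −0.375, so an 8-unit rise in x_E moves x_B by −0.375 × 8 = −3. B's best response falls — the actions are strategic substitutes.

-3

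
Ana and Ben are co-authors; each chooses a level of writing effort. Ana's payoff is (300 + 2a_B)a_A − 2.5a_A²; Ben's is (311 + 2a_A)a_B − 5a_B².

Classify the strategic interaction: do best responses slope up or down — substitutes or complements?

Expanding Ana's payoff: 300a_A + 2a_Ba_A − 2.5a_A².
∂π/∂a_A = 300 + 2a_B − 5a_A = 0, so a_A = 60 + 0.4a_B.
The best-response slope da_A/da_B = 0.4 > 0: the reaction function is upward-sloping, so the choices are strategic complements.

strategic complements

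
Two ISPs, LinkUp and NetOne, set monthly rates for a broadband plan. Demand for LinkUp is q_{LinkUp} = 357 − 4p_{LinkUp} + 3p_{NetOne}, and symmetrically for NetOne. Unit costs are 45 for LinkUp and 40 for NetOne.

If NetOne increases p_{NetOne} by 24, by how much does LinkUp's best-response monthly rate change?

9

LinkUp's profit: π = (p_{LinkUp} − 45)(357 − 4p_{LinkUp} + 3p_{NetOne}).
∂π/∂p_{LinkUp} = 537 − 8p_{LinkUp} + 3p_{NetOne} = 0 ⇒ p_{LinkUp} = 67.125 + 0.375p_{NetOne}.
The reaction-function slope is 0.375, so a 24-unit rise in p_{NetOne} moves p_{LinkUp} by 0.375 × 24 = 9. LinkUp's best response rises — the actions are strategic complements.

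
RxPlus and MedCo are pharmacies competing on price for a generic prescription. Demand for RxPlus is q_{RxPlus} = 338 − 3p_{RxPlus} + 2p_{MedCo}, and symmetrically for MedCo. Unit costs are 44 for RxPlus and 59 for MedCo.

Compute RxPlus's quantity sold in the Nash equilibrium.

RxPlus's profit: π = (p_{RxPlus} − 44)(338 − 3p_{RxPlus} + 2p_{MedCo}).
∂π/∂p_{RxPlus} = 470 − 6p_{RxPlus} + 2p_{MedCo} = 0 ⇒ p_{RxPlus} = 235/3 + (1/3)p_{MedCo}.
Similarly p_{MedCo} = 515/6 + (1/3)p_{RxPlus}.
Plugging p_{MedCo} into RxPlus's best response: p_{RxPlus} = 235/3 + (1/3)(515/6 + (1/3)p_{RxPlus}) ⇒ (8/9)p_{RxPlus} = 1925/18, so p_{RxPlus} = 120.3125.
Then p_{MedCo} = 515/6 + (1/3)·120.3125 = 125.9375.
q_{RxPlus} = 338 − 3·120.3125 + 2·125.9375 = 228.9375.

228.9375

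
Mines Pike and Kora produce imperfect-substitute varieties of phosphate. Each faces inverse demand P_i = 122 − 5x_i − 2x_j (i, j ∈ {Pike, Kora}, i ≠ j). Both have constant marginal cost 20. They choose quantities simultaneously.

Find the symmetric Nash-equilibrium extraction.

8.5

Mine Pike's profit: π = x_{Pike}(122 − 5x_{Pike} − 2x_{Kora}) − 20x_{Pike}.
∂π/∂x_{Pike} = 102 − 10x_{Pike} − 2x_{Kora} = 0 ⇒ x_{Pike} = 10.2 − 0.2x_{Kora}.
By symmetry x_{Kora} = x_{Pike}; substituting into the reaction function, 1.2x_{Pike} = 10.2 and x_{Pike} = 8.5.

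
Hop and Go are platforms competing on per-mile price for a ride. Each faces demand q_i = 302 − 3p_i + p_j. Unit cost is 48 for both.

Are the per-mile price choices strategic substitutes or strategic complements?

strategic complements

Hop's profit: π = (p_{Hop} − 48)(302 − 3p_{Hop} + p_{Go}).
∂π/∂p_{Hop} = 446 − 6p_{Hop} + p_{Go} = 0 ⇒ p_{Hop} = 223/3 + (1/6)p_{Go}.
The best-response slope dp_{Hop}/dp_{Go} = 1/6 > 0: the reaction function is upward-sloping, so the choices are strategic complements.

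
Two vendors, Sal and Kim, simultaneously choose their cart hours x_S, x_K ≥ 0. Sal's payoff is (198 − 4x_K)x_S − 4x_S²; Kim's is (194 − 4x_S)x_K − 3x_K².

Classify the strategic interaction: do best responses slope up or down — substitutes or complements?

Expanding Sal's payoff: 198x_S − 4x_Kx_S − 4x_S².
∂π/∂x_S = 198 − 4x_K − 8x_S = 0, so x_S = 24.75 − 0.5x_K.
The best-response slope dx_S/dx_K = −0.5 < 0: the reaction function is downward-sloping, so the choices are strategic substitutes.

strategic substitutes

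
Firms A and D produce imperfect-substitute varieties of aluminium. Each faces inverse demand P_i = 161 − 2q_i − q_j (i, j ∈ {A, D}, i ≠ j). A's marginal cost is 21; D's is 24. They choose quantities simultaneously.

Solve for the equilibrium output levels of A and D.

28.2, 27.2

Firm A's profit: π = q_A(161 − 2q_A − q_D) − 21q_A.
∂π/∂q_A = 140 − 4q_A − q_D = 0 ⇒ q_A = 35 − 0.25q_D.
Similarly q_D = 34.25 − 0.25q_A.
Solving the two reaction functions simultaneously: (1 − (−0.25)(−0.25))q_A = 35 − 0.25·34.25, so 0.9375q_A = 26.4375 and q_A = 28.2.
Then q_D = 34.25 − 0.25·28.2 = 27.2.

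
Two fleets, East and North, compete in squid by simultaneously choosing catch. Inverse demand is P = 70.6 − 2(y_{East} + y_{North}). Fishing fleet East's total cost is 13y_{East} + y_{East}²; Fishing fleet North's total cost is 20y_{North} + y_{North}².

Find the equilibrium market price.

Fishing fleet East's profit: π = y_{East}(70.6 − 2(y_{East} + y_{North})) − 13y_{East} − y_{East}².
∂π/∂y_{East} = 57.6 − 6y_{East} − 2y_{North} = 0, so y_{East} = 9.6 − (1/3)y_{North}.
By the same steps for North: y_{North} = 253/30 − (1/3)y_{East}.
Substituting the second reaction function into the first: y_{East} = 9.6 − (1/3)(253/30 − (1/3)y_{East}), which gives (8/9)y_{East} = 611/90 ⇒ y_{East} = 7.6375.
Then y_{North} = 253/30 − (1/3)·7.6375 = 5.8875.
Equilibrium price: P = 70.6 − 2·13.525 = 43.55.

43.55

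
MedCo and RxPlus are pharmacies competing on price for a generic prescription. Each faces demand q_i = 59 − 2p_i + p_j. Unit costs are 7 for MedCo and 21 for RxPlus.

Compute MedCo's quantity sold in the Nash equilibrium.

38.4

MedCo's profit: π = (p_{MedCo} − 7)(59 − 2p_{MedCo} + p_{RxPlus}).
∂π/∂p_{MedCo} = 73 − 4p_{MedCo} + p_{RxPlus} = 0 ⇒ p_{MedCo} = 18.25 + 0.25p_{RxPlus}.
Similarly p_{RxPlus} = 25.25 + 0.25p_{MedCo}.
Substituting the second reaction function into the first: p_{MedCo} = 18.25 + 0.25(25.25 + 0.25p_{MedCo}), which gives 0.9375p_{MedCo} = 24.5625 ⇒ p_{MedCo} = 26.2.
Then p_{RxPlus} = 25.25 + 0.25·26.2 = 31.8.
q_{MedCo} = 59 − 2·26.2 + 31.8 = 38.4.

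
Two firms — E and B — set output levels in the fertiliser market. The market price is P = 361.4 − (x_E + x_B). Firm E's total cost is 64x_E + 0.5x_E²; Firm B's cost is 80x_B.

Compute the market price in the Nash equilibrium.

189.36

Firm E's profit: π = x_E(361.4 − (x_E + x_B)) − 64x_E − 0.5x_E².
∂π/∂x_E = 297.4 − 3x_E − x_B = 0, so x_E = 1487/15 − (1/3)x_B.
For B: ∂π/∂x_B = 281.4 − 2x_B − x_E = 0 ⇒ x_B = 140.7 − 0.5x_E.
Substituting the second reaction function into the first: x_E = 1487/15 − (1/3)(140.7 − 0.5x_E), which gives (5/6)x_E = 1567/30 ⇒ x_E = 62.68.
Then x_B = 140.7 − 0.5·62.68 = 109.36.
Equilibrium price: P = 361.4 − 172.04 = 189.36.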